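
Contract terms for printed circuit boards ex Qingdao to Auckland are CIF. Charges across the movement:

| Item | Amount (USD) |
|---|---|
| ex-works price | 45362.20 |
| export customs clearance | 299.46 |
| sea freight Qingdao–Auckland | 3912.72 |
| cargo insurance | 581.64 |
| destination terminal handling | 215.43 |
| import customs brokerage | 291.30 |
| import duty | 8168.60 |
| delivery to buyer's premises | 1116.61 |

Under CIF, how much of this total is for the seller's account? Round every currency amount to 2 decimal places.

Seller's account: USD 50156.02

CIF: the seller pays costs through ocean freight and marine insurance to the destination port.
Seller's account: goods 45362.20 + export clearance 299.46 + freight 3912.72 + insurance 581.64 = 50156.02
Buyer's account: destination terminal 215.43 + brokerage 291.30 + duty 8168.60 + delivery 1116.61 = 9791.94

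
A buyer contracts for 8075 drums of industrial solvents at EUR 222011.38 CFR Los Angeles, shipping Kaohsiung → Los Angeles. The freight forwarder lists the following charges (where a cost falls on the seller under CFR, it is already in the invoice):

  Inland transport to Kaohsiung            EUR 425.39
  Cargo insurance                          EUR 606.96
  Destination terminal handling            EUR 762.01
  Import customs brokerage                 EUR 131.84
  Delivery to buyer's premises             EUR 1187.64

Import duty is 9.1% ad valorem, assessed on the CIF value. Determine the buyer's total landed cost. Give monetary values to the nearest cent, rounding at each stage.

CFR: the seller pays costs through ocean freight to the destination port, but not insurance.
Already in the invoice (seller's account under CFR): inland to port — exclude.
CIF value = CFR price + insurance = 222011.38 + 606.96 = 222618.34
Import duty = 222618.34 × 9.1% = 20258.27
Buyer bears: insurance 606.96 + destination terminal 762.01 + brokerage 131.84 + delivery 1187.64 + duty 20258.27 = 22946.72
Landed cost = invoice 222011.38 + 22946.72 = 244958.10

Total landed cost: EUR 244958.10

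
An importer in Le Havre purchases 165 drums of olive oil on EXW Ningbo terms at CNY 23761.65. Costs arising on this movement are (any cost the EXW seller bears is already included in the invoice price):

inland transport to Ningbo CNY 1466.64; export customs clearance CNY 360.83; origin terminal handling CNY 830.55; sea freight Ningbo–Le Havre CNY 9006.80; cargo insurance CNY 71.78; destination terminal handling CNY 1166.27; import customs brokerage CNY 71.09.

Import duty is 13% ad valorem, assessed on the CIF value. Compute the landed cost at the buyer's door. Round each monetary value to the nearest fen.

EXW: the seller makes goods available at their premises; the buyer bears all onward costs.
CIF value = EXW price + inland to port + export clearance + origin terminal + freight + insurance = 23761.65 + 1466.64 + 360.83 + 830.55 + 9006.80 + 71.78 = 35498.25
Import duty = 35498.25 × 13% = 4614.77
Buyer bears: inland to port 1466.64 + export clearance 360.83 + origin terminal 830.55 + freight 9006.80 + insurance 71.78 + destination terminal 1166.27 + brokerage 71.09 + duty 4614.77 = 17588.73
Landed cost = invoice 23761.65 + 17588.73 = 41350.38

Total landed cost: CNY 41350.38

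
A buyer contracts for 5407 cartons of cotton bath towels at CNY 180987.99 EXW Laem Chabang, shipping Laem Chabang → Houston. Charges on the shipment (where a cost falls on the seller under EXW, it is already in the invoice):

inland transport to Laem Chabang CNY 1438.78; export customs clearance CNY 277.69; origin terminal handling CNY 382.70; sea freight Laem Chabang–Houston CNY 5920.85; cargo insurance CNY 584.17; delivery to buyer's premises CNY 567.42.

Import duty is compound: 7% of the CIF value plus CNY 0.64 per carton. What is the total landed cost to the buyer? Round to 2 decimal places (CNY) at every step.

Total landed cost: CNY 206891.53

EXW: the seller makes goods available at their premises; the buyer bears all onward costs.
CIF value = EXW price + inland to port + export clearance + origin terminal + freight + insurance = 180987.99 + 1438.78 + 277.69 + 382.70 + 5920.85 + 584.17 = 189592.18
Ad valorem component: 189592.18 × 7% = 13271.45
Specific component: 5407 × 0.64 = 3460.48
Import duty = 13271.45 + 3460.48 = 16731.93
Buyer bears: inland to port 1438.78 + export clearance 277.69 + origin terminal 382.70 + freight 5920.85 + insurance 584.17 + delivery 567.42 + duty 16731.93 = 25903.54
Landed cost = invoice 180987.99 + 25903.54 = 206891.53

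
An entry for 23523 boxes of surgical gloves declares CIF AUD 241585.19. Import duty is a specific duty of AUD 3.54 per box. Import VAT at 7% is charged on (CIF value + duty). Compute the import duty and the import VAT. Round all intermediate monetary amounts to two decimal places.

Import duty = 23523 × 3.54 = 83271.42
VAT base = CIF + duty = 241585.19 + 83271.42 = 324856.61
Import VAT = 324856.61 × 7% = 22739.96

Import duty: AUD 83271.42; import VAT: AUD 22739.96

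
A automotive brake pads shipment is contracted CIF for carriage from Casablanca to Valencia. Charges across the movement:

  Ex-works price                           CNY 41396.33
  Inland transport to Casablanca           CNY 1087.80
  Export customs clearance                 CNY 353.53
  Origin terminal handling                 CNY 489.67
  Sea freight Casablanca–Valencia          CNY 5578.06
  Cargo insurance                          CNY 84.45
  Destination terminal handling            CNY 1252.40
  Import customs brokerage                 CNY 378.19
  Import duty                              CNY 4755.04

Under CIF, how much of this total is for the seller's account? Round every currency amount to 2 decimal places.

CIF: the seller pays costs through ocean freight and marine insurance to the destination port.
Seller's account: goods 41396.33 + inland to port 1087.80 + export clearance 353.53 + origin terminal 489.67 + freight 5578.06 + insurance 84.45 = 48989.84
Buyer's account: destination terminal 1252.40 + brokerage 378.19 + duty 4755.04 = 6385.63

Seller's account: CNY 48989.84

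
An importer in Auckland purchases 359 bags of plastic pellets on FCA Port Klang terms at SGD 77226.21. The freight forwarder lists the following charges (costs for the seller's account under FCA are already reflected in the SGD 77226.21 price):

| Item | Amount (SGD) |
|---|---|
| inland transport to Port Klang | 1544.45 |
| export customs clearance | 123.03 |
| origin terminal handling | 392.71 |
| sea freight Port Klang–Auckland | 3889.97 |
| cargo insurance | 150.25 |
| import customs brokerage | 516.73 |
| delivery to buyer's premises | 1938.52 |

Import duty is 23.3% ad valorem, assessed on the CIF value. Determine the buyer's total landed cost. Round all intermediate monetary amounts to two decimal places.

FCA: the seller delivers export-cleared goods to the carrier; the buyer bears costs from that point.
Already in the invoice (seller's account under FCA): inland to port, export clearance — exclude.
CIF value = FCA price + origin terminal + freight + insurance = 77226.21 + 392.71 + 3889.97 + 150.25 = 81659.14
Import duty = 81659.14 × 23.3% = 19026.58
Buyer bears: origin terminal 392.71 + freight 3889.97 + insurance 150.25 + brokerage 516.73 + delivery 1938.52 + duty 19026.58 = 25914.76
Landed cost = invoice 77226.21 + 25914.76 = 103140.97

Total landed cost: SGD 103140.97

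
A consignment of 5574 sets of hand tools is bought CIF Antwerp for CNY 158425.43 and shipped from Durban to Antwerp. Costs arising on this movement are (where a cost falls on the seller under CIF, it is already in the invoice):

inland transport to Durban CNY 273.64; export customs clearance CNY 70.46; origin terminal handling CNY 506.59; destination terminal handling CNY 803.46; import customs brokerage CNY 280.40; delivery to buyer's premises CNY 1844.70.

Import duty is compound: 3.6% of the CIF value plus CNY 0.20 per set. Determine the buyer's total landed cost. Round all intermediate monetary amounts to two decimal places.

CIF: the seller pays costs through ocean freight and marine insurance to the destination port.
Already in the invoice (seller's account under CIF): inland to port, export clearance, origin terminal — exclude.
The CIF price already equals the CIF value: 158425.43
Ad valorem component: 158425.43 × 3.6% = 5703.32
Specific component: 5574 × 0.20 = 1114.80
Import duty = 5703.32 + 1114.80 = 6818.12
Buyer bears: destination terminal 803.46 + brokerage 280.40 + delivery 1844.70 + duty 6818.12 = 9746.68
Landed cost = invoice 158425.43 + 9746.68 = 168172.11

Total landed cost: CNY 168172.11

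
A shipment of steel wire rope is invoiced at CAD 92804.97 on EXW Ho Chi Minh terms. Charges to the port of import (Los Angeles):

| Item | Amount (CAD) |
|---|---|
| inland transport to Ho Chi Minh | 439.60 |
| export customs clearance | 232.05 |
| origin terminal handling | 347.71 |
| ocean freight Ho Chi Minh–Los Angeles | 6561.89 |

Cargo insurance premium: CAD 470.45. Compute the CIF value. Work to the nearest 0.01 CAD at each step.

CIF value: CAD 100856.67

CIF = EXW price + pre-shipment costs + freight + insurance
CIF = 92804.97 + 439.60 + 232.05 + 347.71 + 6561.89 + 470.45 = 100856.67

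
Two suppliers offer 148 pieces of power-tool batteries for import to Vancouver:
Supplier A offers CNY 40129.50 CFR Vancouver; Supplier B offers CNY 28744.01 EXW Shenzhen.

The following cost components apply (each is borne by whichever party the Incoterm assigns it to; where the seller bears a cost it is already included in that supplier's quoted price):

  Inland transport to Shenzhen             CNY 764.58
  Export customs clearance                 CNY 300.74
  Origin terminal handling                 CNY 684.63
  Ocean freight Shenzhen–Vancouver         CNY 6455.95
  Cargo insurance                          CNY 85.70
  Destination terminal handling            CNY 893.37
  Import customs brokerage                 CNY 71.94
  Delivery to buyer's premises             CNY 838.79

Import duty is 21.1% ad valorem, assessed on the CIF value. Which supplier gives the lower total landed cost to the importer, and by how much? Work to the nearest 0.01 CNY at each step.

Supplier B is cheaper by CNY 3850.49

Supplier A (CFR):
CIF value = CFR price + insurance = 40129.50 + 85.70 = 40215.20
Import duty = 40215.20 × 21.1% = 8485.41
Buyer bears (A): 85.70 + 893.37 + 71.94 + 838.79 = 1889.80
Landed cost (A) = invoice 40129.50 + 1889.80 + duty 8485.41 = 50504.71
Supplier B (EXW):
CIF value = EXW price + inland to port + export clearance + origin terminal + freight + insurance = 28744.01 + 764.58 + 300.74 + 684.63 + 6455.95 + 85.70 = 37035.61
Import duty = 37035.61 × 21.1% = 7814.51
Buyer bears (B): 764.58 + 300.74 + 684.63 + 6455.95 + 85.70 + 893.37 + 71.94 + 838.79 = 10095.70
Landed cost (B) = invoice 28744.01 + 10095.70 + duty 7814.51 = 46654.22
Difference = |50504.71 − 46654.22| = 3850.49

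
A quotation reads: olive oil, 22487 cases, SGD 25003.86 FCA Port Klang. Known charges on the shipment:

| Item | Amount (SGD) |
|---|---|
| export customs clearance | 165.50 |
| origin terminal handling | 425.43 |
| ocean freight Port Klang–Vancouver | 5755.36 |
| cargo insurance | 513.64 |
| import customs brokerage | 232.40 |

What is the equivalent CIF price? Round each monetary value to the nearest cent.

CIF price: SGD 31698.29

Not relevant to the conversion: export clearance — on the seller under both FCA and CIF; already in the FCA price and stays in the CIF price. brokerage — on the buyer under both terms; not part of either seller's price.
From FCA to CIF, the seller additionally bears: origin terminal, freight, insurance.
CIF price = 25003.86 + 425.43 + 5755.36 + 513.64 = 31698.29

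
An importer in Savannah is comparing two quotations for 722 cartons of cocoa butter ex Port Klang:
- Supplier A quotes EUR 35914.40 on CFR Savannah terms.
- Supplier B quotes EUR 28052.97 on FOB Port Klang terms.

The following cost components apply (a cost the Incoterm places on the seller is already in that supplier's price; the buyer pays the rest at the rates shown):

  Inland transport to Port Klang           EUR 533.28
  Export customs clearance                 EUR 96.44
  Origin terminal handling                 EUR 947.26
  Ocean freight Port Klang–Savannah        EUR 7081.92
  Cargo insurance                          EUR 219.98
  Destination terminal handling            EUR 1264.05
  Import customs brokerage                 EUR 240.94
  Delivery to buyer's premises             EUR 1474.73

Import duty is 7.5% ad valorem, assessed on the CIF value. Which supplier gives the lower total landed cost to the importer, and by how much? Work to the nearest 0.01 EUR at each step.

Supplier B is cheaper by EUR 837.97

Supplier A (CFR):
CIF value = CFR price + insurance = 35914.40 + 219.98 = 36134.38
Import duty = 36134.38 × 7.5% = 2710.08
Buyer bears (A): 219.98 + 1264.05 + 240.94 + 1474.73 = 3199.70
Landed cost (A) = invoice 35914.40 + 3199.70 + duty 2710.08 = 41824.18
Supplier B (FOB):
CIF value = FOB price + freight + insurance = 28052.97 + 7081.92 + 219.98 = 35354.87
Import duty = 35354.87 × 7.5% = 2651.62
Buyer bears (B): 7081.92 + 219.98 + 1264.05 + 240.94 + 1474.73 = 10281.62
Landed cost (B) = invoice 28052.97 + 10281.62 + duty 2651.62 = 40986.21
Difference = |41824.18 − 40986.21| = 837.97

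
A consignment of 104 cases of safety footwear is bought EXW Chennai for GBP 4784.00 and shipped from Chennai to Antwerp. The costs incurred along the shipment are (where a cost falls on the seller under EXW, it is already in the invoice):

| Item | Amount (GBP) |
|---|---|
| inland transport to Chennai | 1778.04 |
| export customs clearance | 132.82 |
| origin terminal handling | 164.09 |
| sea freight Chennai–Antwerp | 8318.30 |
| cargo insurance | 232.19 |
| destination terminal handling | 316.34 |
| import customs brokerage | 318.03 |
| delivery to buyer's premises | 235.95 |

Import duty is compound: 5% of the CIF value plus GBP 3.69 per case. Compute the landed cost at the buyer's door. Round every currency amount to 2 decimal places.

Total landed cost: GBP 17433.99

EXW: the seller makes goods available at their premises; the buyer bears all onward costs.
CIF value = EXW price + inland to port + export clearance + origin terminal + freight + insurance = 4784.00 + 1778.04 + 132.82 + 164.09 + 8318.30 + 232.19 = 15409.44
Ad valorem component: 15409.44 × 5% = 770.47
Specific component: 104 × 3.69 = 383.76
Import duty = 770.47 + 383.76 = 1154.23
Buyer bears: inland to port 1778.04 + export clearance 132.82 + origin terminal 164.09 + freight 8318.30 + insurance 232.19 + destination terminal 316.34 + brokerage 318.03 + delivery 235.95 + duty 1154.23 = 12649.99
Landed cost = invoice 4784.00 + 12649.99 = 17433.99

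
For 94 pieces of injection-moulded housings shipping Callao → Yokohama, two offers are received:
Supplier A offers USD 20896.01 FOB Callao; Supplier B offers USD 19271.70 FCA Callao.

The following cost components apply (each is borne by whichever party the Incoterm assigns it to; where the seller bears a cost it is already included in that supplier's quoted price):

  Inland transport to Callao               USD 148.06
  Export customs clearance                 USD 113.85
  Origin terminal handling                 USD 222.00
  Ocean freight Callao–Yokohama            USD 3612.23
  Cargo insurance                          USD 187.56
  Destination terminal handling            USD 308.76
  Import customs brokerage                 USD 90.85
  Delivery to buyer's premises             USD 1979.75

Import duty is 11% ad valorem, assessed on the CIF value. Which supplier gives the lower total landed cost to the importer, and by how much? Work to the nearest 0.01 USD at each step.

Supplier A (FOB):
CIF value = FOB price + freight + insurance = 20896.01 + 3612.23 + 187.56 = 24695.80
Import duty = 24695.80 × 11% = 2716.54
Buyer bears (A): 3612.23 + 187.56 + 308.76 + 90.85 + 1979.75 = 6179.15
Landed cost (A) = invoice 20896.01 + 6179.15 + duty 2716.54 = 29791.70
Supplier B (FCA):
CIF value = FCA price + origin terminal + freight + insurance = 19271.70 + 222.00 + 3612.23 + 187.56 = 23293.49
Import duty = 23293.49 × 11% = 2562.28
Buyer bears (B): 222.00 + 3612.23 + 187.56 + 308.76 + 90.85 + 1979.75 = 6401.15
Landed cost (B) = invoice 19271.70 + 6401.15 + duty 2562.28 = 28235.13
Difference = |29791.70 − 28235.13| = 1556.57

Supplier B is cheaper by USD 1556.57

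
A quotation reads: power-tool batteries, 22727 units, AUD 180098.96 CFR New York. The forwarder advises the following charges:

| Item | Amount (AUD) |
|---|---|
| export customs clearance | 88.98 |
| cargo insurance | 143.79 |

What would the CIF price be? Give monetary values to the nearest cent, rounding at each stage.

CIF price: AUD 180242.75

Not relevant to the conversion: export clearance — on the seller under both CFR and CIF; already in the CFR price and stays in the CIF price.
From CFR to CIF, the seller additionally bears: insurance.
CIF price = 180098.96 + 143.79 = 180242.75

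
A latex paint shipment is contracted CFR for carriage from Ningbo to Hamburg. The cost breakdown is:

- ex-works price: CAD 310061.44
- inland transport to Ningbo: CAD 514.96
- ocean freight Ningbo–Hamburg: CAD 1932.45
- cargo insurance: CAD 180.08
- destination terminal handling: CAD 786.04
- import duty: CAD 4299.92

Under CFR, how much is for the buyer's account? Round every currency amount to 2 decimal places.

CFR: the seller pays costs through ocean freight to the destination port, but not insurance.
Seller's account: goods 310061.44 + inland to port 514.96 + freight 1932.45 = 312508.85
Buyer's account: insurance 180.08 + destination terminal 786.04 + duty 4299.92 = 5266.04

Buyer's account: CAD 5266.04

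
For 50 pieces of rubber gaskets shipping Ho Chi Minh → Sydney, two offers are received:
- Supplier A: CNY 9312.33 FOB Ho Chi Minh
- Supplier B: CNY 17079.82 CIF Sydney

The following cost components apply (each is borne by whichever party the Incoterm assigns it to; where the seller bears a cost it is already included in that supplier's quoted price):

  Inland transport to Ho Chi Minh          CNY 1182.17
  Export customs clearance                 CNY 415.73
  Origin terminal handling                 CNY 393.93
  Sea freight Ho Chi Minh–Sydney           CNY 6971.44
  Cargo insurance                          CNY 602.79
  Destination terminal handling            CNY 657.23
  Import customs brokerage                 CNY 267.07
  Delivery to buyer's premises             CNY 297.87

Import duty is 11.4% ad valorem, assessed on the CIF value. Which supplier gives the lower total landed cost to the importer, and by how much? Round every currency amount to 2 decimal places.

Supplier A (FOB):
CIF value = FOB price + freight + insurance = 9312.33 + 6971.44 + 602.79 = 16886.56
Import duty = 16886.56 × 11.4% = 1925.07
Buyer bears (A): 6971.44 + 602.79 + 657.23 + 267.07 + 297.87 = 8796.40
Landed cost (A) = invoice 9312.33 + 8796.40 + duty 1925.07 = 20033.80
Supplier B (CIF):
The CIF price already equals the CIF value: 17079.82
Import duty = 17079.82 × 11.4% = 1947.10
Buyer bears (B): 657.23 + 267.07 + 297.87 = 1222.17
Landed cost (B) = invoice 17079.82 + 1222.17 + duty 1947.10 = 20249.09
Difference = |20033.80 − 20249.09| = 215.29

Supplier A is cheaper by CNY 215.29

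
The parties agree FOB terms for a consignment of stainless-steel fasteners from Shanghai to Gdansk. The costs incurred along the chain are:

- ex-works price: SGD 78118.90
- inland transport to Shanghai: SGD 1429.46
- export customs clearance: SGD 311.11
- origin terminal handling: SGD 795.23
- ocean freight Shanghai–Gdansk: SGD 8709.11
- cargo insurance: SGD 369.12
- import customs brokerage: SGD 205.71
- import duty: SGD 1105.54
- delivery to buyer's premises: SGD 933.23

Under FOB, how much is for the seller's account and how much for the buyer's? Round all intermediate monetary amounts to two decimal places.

Seller: SGD 80654.70; buyer: SGD 11322.71

FOB: the seller bears costs until goods are on board at the origin port; the buyer bears freight, insurance and all costs thereafter.
Seller's account: goods 78118.90 + inland to port 1429.46 + export clearance 311.11 + origin terminal 795.23 = 80654.70
Buyer's account: freight 8709.11 + insurance 369.12 + brokerage 205.71 + duty 1105.54 + delivery 933.23 = 11322.71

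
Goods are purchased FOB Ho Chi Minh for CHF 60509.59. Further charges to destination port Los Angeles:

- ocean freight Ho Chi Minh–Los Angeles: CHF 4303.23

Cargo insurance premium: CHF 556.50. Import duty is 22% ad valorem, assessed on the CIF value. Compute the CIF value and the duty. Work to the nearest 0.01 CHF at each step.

CIF value: CHF 65369.32; import duty: CHF 14381.25

CIF = FOB price + freight + insurance
CIF = 60509.59 + 4303.23 + 556.50 = 65369.32
Import duty = 65369.32 × 22% = 14381.25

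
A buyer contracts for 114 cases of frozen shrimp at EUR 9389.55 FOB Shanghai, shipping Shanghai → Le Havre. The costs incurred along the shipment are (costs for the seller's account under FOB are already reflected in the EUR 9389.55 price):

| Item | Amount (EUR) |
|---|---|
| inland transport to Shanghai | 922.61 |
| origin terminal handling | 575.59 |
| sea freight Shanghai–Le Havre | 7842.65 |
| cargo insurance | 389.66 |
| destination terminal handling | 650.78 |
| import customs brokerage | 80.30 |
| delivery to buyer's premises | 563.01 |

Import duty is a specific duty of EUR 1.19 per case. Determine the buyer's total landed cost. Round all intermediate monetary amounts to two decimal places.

Total landed cost: EUR 19051.61

FOB: the seller bears costs until goods are on board at the origin port; the buyer bears freight, insurance and all costs thereafter.
Already in the invoice (seller's account under FOB): inland to port, origin terminal — exclude.
CIF value = FOB price + freight + insurance = 9389.55 + 7842.65 + 389.66 = 17621.86
Import duty = 114 × 1.19 = 135.66
Buyer bears: freight 7842.65 + insurance 389.66 + destination terminal 650.78 + brokerage 80.30 + delivery 563.01 + duty 135.66 = 9662.06
Landed cost = invoice 9389.55 + 9662.06 = 19051.61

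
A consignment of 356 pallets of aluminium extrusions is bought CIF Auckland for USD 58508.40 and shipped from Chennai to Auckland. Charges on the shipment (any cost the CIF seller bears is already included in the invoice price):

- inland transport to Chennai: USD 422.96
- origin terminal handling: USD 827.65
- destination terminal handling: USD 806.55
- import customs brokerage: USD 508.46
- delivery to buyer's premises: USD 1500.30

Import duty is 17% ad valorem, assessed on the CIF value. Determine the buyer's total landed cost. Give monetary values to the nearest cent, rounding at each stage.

Total landed cost: USD 71270.14

CIF: the seller pays costs through ocean freight and marine insurance to the destination port.
Already in the invoice (seller's account under CIF): inland to port, origin terminal — exclude.
The CIF price already equals the CIF value: 58508.40
Import duty = 58508.40 × 17% = 9946.43
Buyer bears: destination terminal 806.55 + brokerage 508.46 + delivery 1500.30 + duty 9946.43 = 12761.74
Landed cost = invoice 58508.40 + 12761.74 = 71270.14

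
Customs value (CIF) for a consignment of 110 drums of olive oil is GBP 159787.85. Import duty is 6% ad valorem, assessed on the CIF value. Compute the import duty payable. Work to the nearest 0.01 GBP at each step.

Import duty = 159787.85 × 6% = 9587.27

Import duty: GBP 9587.27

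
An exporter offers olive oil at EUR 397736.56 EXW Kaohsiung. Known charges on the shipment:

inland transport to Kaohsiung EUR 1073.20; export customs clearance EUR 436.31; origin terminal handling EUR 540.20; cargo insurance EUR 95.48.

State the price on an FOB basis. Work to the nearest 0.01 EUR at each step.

Not relevant to the conversion: insurance — on the buyer under both terms; not part of either seller's price.
From EXW to FOB, the seller additionally bears: inland to port, export clearance, origin terminal.
FOB price = 397736.56 + 1073.20 + 436.31 + 540.20 = 399786.27

FOB price: EUR 399786.27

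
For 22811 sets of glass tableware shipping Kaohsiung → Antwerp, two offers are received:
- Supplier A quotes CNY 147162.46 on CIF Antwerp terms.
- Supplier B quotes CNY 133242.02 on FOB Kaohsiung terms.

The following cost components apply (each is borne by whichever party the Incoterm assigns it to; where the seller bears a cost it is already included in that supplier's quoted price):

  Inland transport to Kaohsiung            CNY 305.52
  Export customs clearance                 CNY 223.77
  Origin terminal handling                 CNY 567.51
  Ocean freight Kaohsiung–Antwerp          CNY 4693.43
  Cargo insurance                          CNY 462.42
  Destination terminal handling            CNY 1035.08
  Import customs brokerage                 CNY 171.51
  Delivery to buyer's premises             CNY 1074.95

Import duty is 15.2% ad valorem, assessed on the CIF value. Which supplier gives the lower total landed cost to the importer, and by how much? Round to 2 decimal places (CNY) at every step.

Supplier A (CIF):
The CIF price already equals the CIF value: 147162.46
Import duty = 147162.46 × 15.2% = 22368.69
Buyer bears (A): 1035.08 + 171.51 + 1074.95 = 2281.54
Landed cost (A) = invoice 147162.46 + 2281.54 + duty 22368.69 = 171812.69
Supplier B (FOB):
CIF value = FOB price + freight + insurance = 133242.02 + 4693.43 + 462.42 = 138397.87
Import duty = 138397.87 × 15.2% = 21036.48
Buyer bears (B): 4693.43 + 462.42 + 1035.08 + 171.51 + 1074.95 = 7437.39
Landed cost (B) = invoice 133242.02 + 7437.39 + duty 21036.48 = 161715.89
Difference = |171812.69 − 161715.89| = 10096.80

Supplier B is cheaper by CNY 10096.80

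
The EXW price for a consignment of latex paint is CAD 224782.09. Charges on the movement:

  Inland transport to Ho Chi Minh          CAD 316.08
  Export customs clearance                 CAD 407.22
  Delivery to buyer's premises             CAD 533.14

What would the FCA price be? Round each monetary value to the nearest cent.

FCA price: CAD 225505.39

Not relevant to the conversion: delivery — on the buyer under both terms; not part of either seller's price.
From EXW to FCA, the seller additionally bears: inland to port, export clearance.
FCA price = 224782.09 + 316.08 + 407.22 = 225505.39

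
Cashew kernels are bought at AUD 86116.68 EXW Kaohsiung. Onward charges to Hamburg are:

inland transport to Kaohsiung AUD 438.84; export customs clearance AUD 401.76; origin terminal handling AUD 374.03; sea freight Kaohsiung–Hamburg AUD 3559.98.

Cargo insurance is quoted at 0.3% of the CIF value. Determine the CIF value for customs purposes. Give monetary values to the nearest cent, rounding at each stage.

Let C be the CIF value. C = EXW price + pre-shipment costs + freight + 0.3% × C
C − 0.3% × C = 86116.68 + 438.84 + 401.76 + 374.03 + 3559.98
0.997 × C = 90891.29
C = 90891.29 / 0.997 = 91164.78
Insurance premium = 0.3% × 91164.78 = 273.49

CIF value: AUD 91164.78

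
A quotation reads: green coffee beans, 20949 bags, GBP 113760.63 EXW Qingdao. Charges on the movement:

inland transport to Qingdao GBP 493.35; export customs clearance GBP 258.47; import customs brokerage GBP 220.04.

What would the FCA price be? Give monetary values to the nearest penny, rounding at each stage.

Not relevant to the conversion: brokerage — on the buyer under both terms; not part of either seller's price.
From EXW to FCA, the seller additionally bears: inland to port, export clearance.
FCA price = 113760.63 + 493.35 + 258.47 = 114512.45

FCA price: GBP 114512.45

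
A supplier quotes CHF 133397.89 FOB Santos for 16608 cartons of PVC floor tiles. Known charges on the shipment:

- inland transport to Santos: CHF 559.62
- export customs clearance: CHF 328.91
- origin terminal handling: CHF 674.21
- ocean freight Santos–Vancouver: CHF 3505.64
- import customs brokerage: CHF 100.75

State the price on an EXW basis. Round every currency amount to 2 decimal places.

EXW price: CHF 131835.15

Not relevant to the conversion: freight, brokerage — on the buyer under both terms; not part of either seller's price.
From FOB to EXW, the seller no longer bears: inland to port, export clearance, origin terminal.
EXW price = 133397.89 − 559.62 − 328.91 − 674.21 = 131835.15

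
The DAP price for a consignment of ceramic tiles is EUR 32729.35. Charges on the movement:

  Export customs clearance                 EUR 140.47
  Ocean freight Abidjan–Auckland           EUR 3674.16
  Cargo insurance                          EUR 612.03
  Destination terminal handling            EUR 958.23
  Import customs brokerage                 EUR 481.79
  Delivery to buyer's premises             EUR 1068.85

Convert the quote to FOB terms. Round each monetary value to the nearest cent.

FOB price: EUR 26416.08

Not relevant to the conversion: export clearance — on the seller under both DAP and FOB; already in the DAP price and stays in the FOB price. brokerage — on the buyer under both terms; not part of either seller's price.
From DAP to FOB, the seller no longer bears: freight, insurance, destination terminal, delivery.
FOB price = 32729.35 − 3674.16 − 612.03 − 958.23 − 1068.85 = 26416.08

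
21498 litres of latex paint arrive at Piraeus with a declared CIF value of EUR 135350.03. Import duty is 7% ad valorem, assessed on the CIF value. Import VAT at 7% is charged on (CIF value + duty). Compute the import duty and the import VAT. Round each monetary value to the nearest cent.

Import duty = 135350.03 × 7% = 9474.50
VAT base = CIF + duty = 135350.03 + 9474.50 = 144824.53
Import VAT = 144824.53 × 7% = 10137.72

Import duty: EUR 9474.50; import VAT: EUR 10137.72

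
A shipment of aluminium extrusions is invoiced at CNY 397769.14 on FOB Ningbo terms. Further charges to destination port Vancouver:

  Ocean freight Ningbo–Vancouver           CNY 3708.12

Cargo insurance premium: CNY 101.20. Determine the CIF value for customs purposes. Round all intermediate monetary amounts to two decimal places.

CIF = FOB price + freight + insurance
CIF = 397769.14 + 3708.12 + 101.20 = 401578.46

CIF value: CNY 401578.46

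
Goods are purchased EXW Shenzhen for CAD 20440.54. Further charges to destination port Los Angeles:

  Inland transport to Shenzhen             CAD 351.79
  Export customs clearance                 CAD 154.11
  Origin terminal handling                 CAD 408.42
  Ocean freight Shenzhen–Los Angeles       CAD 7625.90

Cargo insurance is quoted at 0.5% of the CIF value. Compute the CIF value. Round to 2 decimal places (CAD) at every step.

CIF value: CAD 29126.39

Let C be the CIF value. C = EXW price + pre-shipment costs + freight + 0.5% × C
C − 0.5% × C = 20440.54 + 351.79 + 154.11 + 408.42 + 7625.90
0.995 × C = 28980.76
C = 28980.76 / 0.995 = 29126.39
Insurance premium = 0.5% × 29126.39 = 145.63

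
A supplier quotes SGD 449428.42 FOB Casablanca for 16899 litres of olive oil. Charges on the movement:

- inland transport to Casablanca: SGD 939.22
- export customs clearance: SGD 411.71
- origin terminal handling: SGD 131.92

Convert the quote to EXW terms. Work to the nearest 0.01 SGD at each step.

From FOB to EXW, the seller no longer bears: inland to port, export clearance, origin terminal.
EXW price = 449428.42 − 939.22 − 411.71 − 131.92 = 447945.57

EXW price: SGD 447945.57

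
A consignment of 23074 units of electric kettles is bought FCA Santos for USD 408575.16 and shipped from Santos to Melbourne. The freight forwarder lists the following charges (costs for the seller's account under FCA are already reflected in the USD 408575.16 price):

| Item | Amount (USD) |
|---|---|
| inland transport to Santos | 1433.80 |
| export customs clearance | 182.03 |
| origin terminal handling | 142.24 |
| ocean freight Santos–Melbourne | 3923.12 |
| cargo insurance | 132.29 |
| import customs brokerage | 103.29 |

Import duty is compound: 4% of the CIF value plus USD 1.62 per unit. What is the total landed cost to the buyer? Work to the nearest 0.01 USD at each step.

Total landed cost: USD 466766.89

FCA: the seller delivers export-cleared goods to the carrier; the buyer bears costs from that point.
Already in the invoice (seller's account under FCA): inland to port, export clearance — exclude.
CIF value = FCA price + origin terminal + freight + insurance = 408575.16 + 142.24 + 3923.12 + 132.29 = 412772.81
Ad valorem component: 412772.81 × 4% = 16510.91
Specific component: 23074 × 1.62 = 37379.88
Import duty = 16510.91 + 37379.88 = 53890.79
Buyer bears: origin terminal 142.24 + freight 3923.12 + insurance 132.29 + brokerage 103.29 + duty 53890.79 = 58191.73
Landed cost = invoice 408575.16 + 58191.73 = 466766.89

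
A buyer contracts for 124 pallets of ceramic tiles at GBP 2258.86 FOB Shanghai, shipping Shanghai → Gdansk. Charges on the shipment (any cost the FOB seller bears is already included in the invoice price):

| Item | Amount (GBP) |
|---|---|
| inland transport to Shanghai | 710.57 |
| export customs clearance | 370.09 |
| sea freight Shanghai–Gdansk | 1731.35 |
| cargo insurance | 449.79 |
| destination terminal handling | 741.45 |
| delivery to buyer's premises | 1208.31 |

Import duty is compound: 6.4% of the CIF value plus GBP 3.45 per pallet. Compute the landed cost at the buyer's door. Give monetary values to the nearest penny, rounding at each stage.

Total landed cost: GBP 7101.72

FOB: the seller bears costs until goods are on board at the origin port; the buyer bears freight, insurance and all costs thereafter.
Already in the invoice (seller's account under FOB): inland to port, export clearance — exclude.
CIF value = FOB price + freight + insurance = 2258.86 + 1731.35 + 449.79 = 4440.00
Ad valorem component: 4440.00 × 6.4% = 284.16
Specific component: 124 × 3.45 = 427.80
Import duty = 284.16 + 427.80 = 711.96
Buyer bears: freight 1731.35 + insurance 449.79 + destination terminal 741.45 + delivery 1208.31 + duty 711.96 = 4842.86
Landed cost = invoice 2258.86 + 4842.86 = 7101.72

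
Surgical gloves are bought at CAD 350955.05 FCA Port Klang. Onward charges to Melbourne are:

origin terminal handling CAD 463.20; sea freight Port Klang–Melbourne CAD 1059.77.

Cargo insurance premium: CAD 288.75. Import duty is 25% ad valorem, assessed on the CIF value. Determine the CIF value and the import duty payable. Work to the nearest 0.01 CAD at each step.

CIF = FCA price + pre-shipment costs + freight + insurance
CIF = 350955.05 + 463.20 + 1059.77 + 288.75 = 352766.77
Import duty = 352766.77 × 25% = 88191.69

CIF value: CAD 352766.77; import duty: CAD 88191.69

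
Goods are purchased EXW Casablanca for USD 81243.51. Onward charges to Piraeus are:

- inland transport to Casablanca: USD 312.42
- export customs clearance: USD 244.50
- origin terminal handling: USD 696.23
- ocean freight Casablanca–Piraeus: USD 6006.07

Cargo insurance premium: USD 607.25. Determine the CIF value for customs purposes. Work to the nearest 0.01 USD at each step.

CIF value: USD 89109.98

CIF = EXW price + pre-shipment costs + freight + insurance
CIF = 81243.51 + 312.42 + 244.50 + 696.23 + 6006.07 + 607.25 = 89109.98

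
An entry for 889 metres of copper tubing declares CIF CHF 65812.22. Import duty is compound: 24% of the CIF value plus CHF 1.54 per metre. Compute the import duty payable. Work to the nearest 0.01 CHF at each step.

Ad valorem component: 65812.22 × 24% = 15794.93
Specific component: 889 × 1.54 = 1369.06
Import duty = 15794.93 + 1369.06 = 17163.99

Import duty: CHF 17163.99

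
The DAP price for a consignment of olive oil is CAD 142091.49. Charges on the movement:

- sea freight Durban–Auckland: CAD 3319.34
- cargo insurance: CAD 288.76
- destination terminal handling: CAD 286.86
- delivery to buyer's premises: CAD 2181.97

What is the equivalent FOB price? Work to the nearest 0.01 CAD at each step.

FOB price: CAD 136014.56

From DAP to FOB, the seller no longer bears: freight, insurance, destination terminal, delivery.
FOB price = 142091.49 − 3319.34 − 288.76 − 286.86 − 2181.97 = 136014.56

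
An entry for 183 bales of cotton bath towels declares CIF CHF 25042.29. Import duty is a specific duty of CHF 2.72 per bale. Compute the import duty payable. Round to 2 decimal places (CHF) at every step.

Import duty: CHF 497.76

Import duty = 183 × 2.72 = 497.76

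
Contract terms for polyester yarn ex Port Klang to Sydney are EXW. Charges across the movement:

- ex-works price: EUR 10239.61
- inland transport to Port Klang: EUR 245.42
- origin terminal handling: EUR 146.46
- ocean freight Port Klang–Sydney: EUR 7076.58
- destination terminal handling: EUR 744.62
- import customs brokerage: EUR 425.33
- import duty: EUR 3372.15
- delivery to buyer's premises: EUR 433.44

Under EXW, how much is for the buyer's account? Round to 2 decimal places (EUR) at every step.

EXW: the seller makes goods available at their premises; the buyer bears all onward costs.
Seller's account: goods 10239.61 = 10239.61
Buyer's account: inland to port 245.42 + origin terminal 146.46 + freight 7076.58 + destination terminal 744.62 + brokerage 425.33 + duty 3372.15 + delivery 433.44 = 12444.00

Buyer's account: EUR 12444.00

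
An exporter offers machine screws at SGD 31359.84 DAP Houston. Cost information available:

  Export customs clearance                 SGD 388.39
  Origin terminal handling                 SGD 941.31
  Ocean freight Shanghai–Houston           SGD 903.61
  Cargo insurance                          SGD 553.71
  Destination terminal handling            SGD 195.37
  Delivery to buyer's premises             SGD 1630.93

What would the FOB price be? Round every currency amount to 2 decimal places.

Not relevant to the conversion: origin terminal, export clearance — on the seller under both DAP and FOB; already in the DAP price and stays in the FOB price.
From DAP to FOB, the seller no longer bears: freight, insurance, destination terminal, delivery.
FOB price = 31359.84 − 903.61 − 553.71 − 195.37 − 1630.93 = 28076.22

FOB price: SGD 28076.22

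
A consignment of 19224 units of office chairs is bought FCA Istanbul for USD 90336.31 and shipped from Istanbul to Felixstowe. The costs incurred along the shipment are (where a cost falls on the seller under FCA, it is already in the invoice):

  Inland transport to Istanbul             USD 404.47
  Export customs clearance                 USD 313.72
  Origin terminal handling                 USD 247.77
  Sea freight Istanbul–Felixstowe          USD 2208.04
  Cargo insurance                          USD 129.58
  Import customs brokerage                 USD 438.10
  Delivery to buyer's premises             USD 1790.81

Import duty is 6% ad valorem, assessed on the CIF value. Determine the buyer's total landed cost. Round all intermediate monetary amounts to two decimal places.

Total landed cost: USD 100725.91

FCA: the seller delivers export-cleared goods to the carrier; the buyer bears costs from that point.
Already in the invoice (seller's account under FCA): inland to port, export clearance — exclude.
CIF value = FCA price + origin terminal + freight + insurance = 90336.31 + 247.77 + 2208.04 + 129.58 = 92921.70
Import duty = 92921.70 × 6% = 5575.30
Buyer bears: origin terminal 247.77 + freight 2208.04 + insurance 129.58 + brokerage 438.10 + delivery 1790.81 + duty 5575.30 = 10389.60
Landed cost = invoice 90336.31 + 10389.60 = 100725.91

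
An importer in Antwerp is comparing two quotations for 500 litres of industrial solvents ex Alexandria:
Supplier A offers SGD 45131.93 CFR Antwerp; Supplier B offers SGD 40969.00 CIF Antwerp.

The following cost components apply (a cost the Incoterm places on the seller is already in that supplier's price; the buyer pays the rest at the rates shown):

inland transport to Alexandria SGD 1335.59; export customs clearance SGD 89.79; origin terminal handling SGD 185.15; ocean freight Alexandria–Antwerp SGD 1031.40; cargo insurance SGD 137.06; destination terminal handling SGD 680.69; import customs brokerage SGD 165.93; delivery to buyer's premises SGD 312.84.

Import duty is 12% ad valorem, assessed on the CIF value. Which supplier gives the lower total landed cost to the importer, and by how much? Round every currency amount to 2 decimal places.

Supplier A (CFR):
CIF value = CFR price + insurance = 45131.93 + 137.06 = 45268.99
Import duty = 45268.99 × 12% = 5432.28
Buyer bears (A): 137.06 + 680.69 + 165.93 + 312.84 = 1296.52
Landed cost (A) = invoice 45131.93 + 1296.52 + duty 5432.28 = 51860.73
Supplier B (CIF):
The CIF price already equals the CIF value: 40969.00
Import duty = 40969.00 × 12% = 4916.28
Buyer bears (B): 680.69 + 165.93 + 312.84 = 1159.46
Landed cost (B) = invoice 40969.00 + 1159.46 + duty 4916.28 = 47044.74
Difference = |51860.73 − 47044.74| = 4815.99

Supplier B is cheaper by SGD 4815.99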